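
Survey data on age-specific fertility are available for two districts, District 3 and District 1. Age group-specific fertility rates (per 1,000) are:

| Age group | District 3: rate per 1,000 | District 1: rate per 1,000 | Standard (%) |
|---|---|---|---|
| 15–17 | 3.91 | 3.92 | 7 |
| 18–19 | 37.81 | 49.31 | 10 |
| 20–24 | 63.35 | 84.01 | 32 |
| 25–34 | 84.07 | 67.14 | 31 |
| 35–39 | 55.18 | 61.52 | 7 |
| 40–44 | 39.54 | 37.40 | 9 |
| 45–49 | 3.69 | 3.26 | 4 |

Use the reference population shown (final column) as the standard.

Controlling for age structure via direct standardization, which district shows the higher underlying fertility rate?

Standard weights: 0.07, 0.10, 0.32, 0.31, 0.07, 0.09, 0.04.
District 3: 0.0700×3.91 + 0.1000×37.81 + 0.3200×63.35 + 0.3100×84.07 + 0.0700×55.18 + 0.0900×39.54 + 0.0400×3.69 = 57.9572 per 1,000.
District 1: 0.0700×3.92 + 0.1000×49.31 + 0.3200×84.01 + 0.3100×67.14 + 0.0700×61.52 + 0.0900×37.40 + 0.0400×3.26 = 60.7048 per 1,000.

District 1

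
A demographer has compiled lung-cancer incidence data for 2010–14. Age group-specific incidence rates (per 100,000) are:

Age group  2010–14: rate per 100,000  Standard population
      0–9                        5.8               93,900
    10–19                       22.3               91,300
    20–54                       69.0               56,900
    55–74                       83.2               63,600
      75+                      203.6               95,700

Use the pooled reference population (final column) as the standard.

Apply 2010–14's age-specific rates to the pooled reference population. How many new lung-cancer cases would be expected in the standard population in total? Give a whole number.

Expected new lung-cancer cases = Σ (standard pop × age-specific rate ÷ 100,000)
= 93,900×5.8/100,000 + 91,300×22.3/100,000 + 56,900×69.0/100,000 + 63,600×83.2/100,000 + 95,700×203.6/100,000
= 5.45 + 20.36 + 39.26 + 52.92 + 194.85 = 312.83.

313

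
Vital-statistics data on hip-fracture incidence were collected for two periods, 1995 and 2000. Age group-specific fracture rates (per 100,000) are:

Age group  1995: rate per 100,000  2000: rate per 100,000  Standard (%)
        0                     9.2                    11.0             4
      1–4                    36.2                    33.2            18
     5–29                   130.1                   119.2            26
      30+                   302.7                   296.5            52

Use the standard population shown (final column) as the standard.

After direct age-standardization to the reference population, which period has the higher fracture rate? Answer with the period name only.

1995

Standard weights: 0.04, 0.18, 0.26, 0.52.
1995: 0.0400×9.2 + 0.1800×36.2 + 0.2600×130.1 + 0.5200×302.7 = 198.1140 per 100,000.
2000: 0.0400×11.0 + 0.1800×33.2 + 0.2600×119.2 + 0.5200×296.5 = 191.5880 per 100,000.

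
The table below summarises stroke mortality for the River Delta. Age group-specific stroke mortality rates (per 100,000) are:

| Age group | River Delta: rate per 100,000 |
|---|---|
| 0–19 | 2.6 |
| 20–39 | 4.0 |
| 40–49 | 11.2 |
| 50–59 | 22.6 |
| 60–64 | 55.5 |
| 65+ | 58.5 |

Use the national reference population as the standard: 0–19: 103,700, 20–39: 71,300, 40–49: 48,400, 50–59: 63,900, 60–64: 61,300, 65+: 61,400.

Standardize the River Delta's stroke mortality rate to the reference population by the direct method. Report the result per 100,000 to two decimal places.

23.26

Standard total = 410,000; weights = 0.2529, 0.1739, 0.1180, 0.1559, 0.1495, 0.1498.
Standardized rate: 0.2529×2.6 + 0.1739×4.0 + 0.1180×11.2 + 0.1559×22.6 + 0.1495×55.5 + 0.1498×58.5 = 23.2563 per 100,000.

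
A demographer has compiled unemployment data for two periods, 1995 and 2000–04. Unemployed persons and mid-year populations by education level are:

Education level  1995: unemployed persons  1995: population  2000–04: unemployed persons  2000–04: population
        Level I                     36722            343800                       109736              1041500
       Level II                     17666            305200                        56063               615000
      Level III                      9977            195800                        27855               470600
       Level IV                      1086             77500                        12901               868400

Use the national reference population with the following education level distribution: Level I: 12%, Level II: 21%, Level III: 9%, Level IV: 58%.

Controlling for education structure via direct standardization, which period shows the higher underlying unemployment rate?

2000–04

Education-specific rates per 1000 for 1995: 106.812, 57.883, 50.955, 14.013.
For 2000–04: 105.363, 91.159, 59.190, 14.856.
Standard weights: 0.12, 0.21, 0.09, 0.58.
1995: 0.1200×106.812 + 0.2100×57.883 + 0.0900×50.955 + 0.5800×14.013 = 37.6864 per 1000.
2000–04: 0.1200×105.363 + 0.2100×91.159 + 0.0900×59.190 + 0.5800×14.856 = 45.7307 per 1000.
The crude rates (70.96 vs 68.96) would put 1995 higher, but that reflects its education composition; once standardized to a common education structure, 2000–04 has the higher underlying rate.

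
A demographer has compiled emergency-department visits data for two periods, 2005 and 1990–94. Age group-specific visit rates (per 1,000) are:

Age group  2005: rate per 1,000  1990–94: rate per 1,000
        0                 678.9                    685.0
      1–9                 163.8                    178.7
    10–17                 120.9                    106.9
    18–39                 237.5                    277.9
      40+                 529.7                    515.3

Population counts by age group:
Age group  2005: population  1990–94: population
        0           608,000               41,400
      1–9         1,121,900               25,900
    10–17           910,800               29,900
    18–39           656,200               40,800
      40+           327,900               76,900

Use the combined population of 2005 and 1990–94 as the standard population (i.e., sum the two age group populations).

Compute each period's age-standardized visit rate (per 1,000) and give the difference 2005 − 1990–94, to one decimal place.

Combined standard total = 3,839,700; weights = 0.1691, 0.2989, 0.2450, 0.1815, 0.1054.
2005: 0.1691×678.9 + 0.2989×163.8 + 0.2450×120.9 + 0.1815×237.5 + 0.1054×529.7 = 292.3609 per 1,000.
1990–94: 0.1691×685.0 + 0.2989×178.7 + 0.2450×106.9 + 0.1815×277.9 + 0.1054×515.3 = 300.2322 per 1,000.
Difference = 292.3609 − 300.2322 = -7.8713.

-7.9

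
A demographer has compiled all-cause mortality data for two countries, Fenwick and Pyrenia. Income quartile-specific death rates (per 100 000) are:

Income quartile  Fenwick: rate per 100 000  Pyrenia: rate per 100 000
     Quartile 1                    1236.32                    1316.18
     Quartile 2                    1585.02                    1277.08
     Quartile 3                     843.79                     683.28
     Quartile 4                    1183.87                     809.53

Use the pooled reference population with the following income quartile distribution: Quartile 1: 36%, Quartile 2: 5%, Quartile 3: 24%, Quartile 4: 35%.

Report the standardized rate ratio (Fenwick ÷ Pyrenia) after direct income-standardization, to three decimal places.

1.159

Standard weights: 0.36, 0.05, 0.24, 0.35.
Fenwick: 0.3600×1236.32 + 0.0500×1585.02 + 0.2400×843.79 + 0.3500×1183.87 = 1141.1903 per 100 000.
Pyrenia: 0.3600×1316.18 + 0.0500×1277.08 + 0.2400×683.28 + 0.3500×809.53 = 985.0015 per 100 000.
Ratio = 1141.1903 ÷ 985.0015 = 1.15857.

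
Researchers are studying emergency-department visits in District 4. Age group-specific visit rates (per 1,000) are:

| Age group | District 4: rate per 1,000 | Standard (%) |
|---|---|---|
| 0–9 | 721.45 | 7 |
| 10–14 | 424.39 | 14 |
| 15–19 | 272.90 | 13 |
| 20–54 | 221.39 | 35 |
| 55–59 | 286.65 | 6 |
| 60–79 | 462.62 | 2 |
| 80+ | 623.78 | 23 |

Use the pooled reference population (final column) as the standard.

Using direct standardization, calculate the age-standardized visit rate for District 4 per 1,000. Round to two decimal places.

392.80

Standard weights: 0.07, 0.14, 0.13, 0.35, 0.06, 0.02, 0.23.
Standardized rate: 0.0700×721.45 + 0.1400×424.39 + 0.1300×272.90 + 0.3500×221.39 + 0.0600×286.65 + 0.0200×462.62 + 0.2300×623.78 = 392.8004 per 1,000.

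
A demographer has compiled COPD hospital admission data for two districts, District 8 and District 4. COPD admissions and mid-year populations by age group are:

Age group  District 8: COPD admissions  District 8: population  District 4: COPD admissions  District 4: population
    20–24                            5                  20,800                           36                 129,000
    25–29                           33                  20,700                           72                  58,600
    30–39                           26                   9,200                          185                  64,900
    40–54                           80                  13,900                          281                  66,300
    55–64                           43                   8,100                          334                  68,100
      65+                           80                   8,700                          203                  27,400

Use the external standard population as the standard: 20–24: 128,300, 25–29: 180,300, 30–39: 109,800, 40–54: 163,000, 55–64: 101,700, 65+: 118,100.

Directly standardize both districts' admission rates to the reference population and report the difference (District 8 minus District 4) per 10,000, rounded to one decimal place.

7.0

Age-specific rates per 10,000 for District 8: 2.40, 15.94, 28.26, 57.55, 53.09, 91.95.
For District 4: 2.79, 12.29, 28.51, 42.38, 49.05, 74.09.
Standard total = 801,200; weights = 0.1601, 0.2250, 0.1370, 0.2034, 0.1269, 0.1474.
District 8: 0.1601×2.40 + 0.2250×15.94 + 0.1370×28.26 + 0.2034×57.55 + 0.1269×53.09 + 0.1474×91.95 = 39.8474 per 10,000.
District 4: 0.1601×2.79 + 0.2250×12.29 + 0.1370×28.51 + 0.2034×42.38 + 0.1269×49.05 + 0.1474×74.09 = 32.8874 per 10,000.
Difference = 39.8474 − 32.8874 = 6.9601.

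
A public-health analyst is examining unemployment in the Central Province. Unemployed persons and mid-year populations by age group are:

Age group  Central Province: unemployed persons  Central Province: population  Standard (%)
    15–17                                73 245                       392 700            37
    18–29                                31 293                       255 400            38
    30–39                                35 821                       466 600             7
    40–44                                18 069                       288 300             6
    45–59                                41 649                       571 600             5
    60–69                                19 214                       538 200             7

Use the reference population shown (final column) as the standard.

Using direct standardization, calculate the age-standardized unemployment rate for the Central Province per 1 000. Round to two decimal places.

Age-specific rates per 1 000 for the Central Province: 186.516, 122.525, 76.770, 62.674, 72.864, 35.700.
Standard weights: 0.37, 0.38, 0.07, 0.06, 0.05, 0.07.
Standardized rate: 0.3700×186.516 + 0.3800×122.525 + 0.0700×76.770 + 0.0600×62.674 + 0.0500×72.864 + 0.0700×35.700 = 130.8474 per 1 000.

130.85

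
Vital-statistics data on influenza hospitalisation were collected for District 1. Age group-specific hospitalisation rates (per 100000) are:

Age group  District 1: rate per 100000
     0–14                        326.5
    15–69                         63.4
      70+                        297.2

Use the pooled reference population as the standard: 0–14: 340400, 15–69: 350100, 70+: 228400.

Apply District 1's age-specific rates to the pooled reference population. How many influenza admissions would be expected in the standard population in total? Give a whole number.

Expected influenza admissions = Σ (standard pop × age-specific rate ÷ 100000)
= 340400×326.5/100000 + 350100×63.4/100000 + 228400×297.2/100000
= 1111.41 + 221.96 + 678.80 = 2012.17.

2012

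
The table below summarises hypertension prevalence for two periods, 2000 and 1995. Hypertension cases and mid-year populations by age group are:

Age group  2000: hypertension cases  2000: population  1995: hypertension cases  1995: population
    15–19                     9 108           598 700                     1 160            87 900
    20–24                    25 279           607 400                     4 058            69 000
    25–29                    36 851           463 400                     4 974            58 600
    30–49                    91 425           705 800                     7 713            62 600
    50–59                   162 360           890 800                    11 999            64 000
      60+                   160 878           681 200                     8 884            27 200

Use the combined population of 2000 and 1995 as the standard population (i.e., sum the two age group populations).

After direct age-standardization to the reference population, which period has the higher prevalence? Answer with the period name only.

1995

Age-specific rates per 1 000 for 2000: 15.213, 41.618, 79.523, 129.534, 182.263, 236.169.
For 1995: 13.197, 58.812, 84.881, 123.211, 187.484, 326.618.
Combined standard total = 4 316 600; weights = 0.1591, 0.1567, 0.1209, 0.1780, 0.2212, 0.1641.
2000: 0.1591×15.213 + 0.1567×41.618 + 0.1209×79.523 + 0.1780×129.534 + 0.2212×182.263 + 0.1641×236.169 = 120.6893 per 1 000.
1995: 0.1591×13.197 + 0.1567×58.812 + 0.1209×84.881 + 0.1780×123.211 + 0.2212×187.484 + 0.1641×326.618 = 138.5836 per 1 000.
The crude rates (123.10 vs 105.03) would put 2000 higher, but that reflects its age composition; once standardized to a common age structure, 1995 has the higher underlying rate.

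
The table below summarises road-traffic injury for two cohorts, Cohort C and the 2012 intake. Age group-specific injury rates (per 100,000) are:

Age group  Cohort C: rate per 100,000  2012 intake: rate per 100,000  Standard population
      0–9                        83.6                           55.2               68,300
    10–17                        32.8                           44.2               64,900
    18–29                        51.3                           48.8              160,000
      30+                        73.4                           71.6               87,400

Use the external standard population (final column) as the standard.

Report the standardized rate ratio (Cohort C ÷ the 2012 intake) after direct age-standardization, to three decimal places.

1.085

Standard total = 380,600; weights = 0.1795, 0.1705, 0.4204, 0.2296.
Cohort C: 0.1795×83.6 + 0.1705×32.8 + 0.4204×51.3 + 0.2296×73.4 = 59.0167 per 100,000.
The 2012 intake: 0.1795×55.2 + 0.1705×44.2 + 0.4204×48.8 + 0.2296×71.6 = 54.3998 per 100,000.
Ratio = 59.0167 ÷ 54.3998 = 1.08487.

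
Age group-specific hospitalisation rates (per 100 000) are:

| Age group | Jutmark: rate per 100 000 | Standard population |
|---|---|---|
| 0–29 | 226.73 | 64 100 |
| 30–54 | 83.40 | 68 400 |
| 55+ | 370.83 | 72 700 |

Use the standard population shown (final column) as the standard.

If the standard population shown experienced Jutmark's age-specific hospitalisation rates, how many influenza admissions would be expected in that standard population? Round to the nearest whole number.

472

Expected influenza admissions = Σ (standard pop × age-specific rate ÷ 100 000)
= 64 100×226.73/100 000 + 68 400×83.40/100 000 + 72 700×370.83/100 000
= 145.33 + 57.05 + 269.59 = 471.97.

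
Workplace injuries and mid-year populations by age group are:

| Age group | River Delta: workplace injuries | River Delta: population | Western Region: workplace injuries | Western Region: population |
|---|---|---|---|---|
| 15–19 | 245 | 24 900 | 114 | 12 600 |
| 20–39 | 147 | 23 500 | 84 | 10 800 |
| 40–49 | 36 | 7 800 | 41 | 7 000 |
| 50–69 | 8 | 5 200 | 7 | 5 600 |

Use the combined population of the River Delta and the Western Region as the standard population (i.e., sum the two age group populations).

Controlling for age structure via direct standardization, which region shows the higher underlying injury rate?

Age-specific rates per 10 000 for the River Delta: 98.39, 62.55, 46.15, 15.38.
For the Western Region: 90.48, 77.78, 58.57, 12.50.
Combined standard total = 97 400; weights = 0.3850, 0.3522, 0.1520, 0.1109.
The River Delta: 0.3850×98.39 + 0.3522×62.55 + 0.1520×46.15 + 0.1109×15.38 = 68.6300 per 10 000.
The Western Region: 0.3850×90.48 + 0.3522×77.78 + 0.1520×58.57 + 0.1109×12.50 = 72.5102 per 10 000.
The crude rates (71.01 vs 68.33) would put the River Delta higher, but that reflects its age composition; once standardized to a common age structure, the Western Region has the higher underlying rate.

Western Region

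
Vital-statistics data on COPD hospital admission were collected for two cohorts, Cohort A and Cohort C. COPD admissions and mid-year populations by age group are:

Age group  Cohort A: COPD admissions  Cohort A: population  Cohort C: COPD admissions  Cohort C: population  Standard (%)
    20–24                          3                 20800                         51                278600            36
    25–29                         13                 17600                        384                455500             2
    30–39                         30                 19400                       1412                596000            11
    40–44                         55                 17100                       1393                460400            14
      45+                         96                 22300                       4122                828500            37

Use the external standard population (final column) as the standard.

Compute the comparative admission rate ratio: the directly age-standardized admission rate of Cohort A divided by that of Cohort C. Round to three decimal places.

0.874

Age-specific rates per 10000 for Cohort A: 1.44, 7.39, 15.46, 32.16, 43.05.
For Cohort C: 1.83, 8.43, 23.69, 30.26, 49.75.
Standard weights: 0.36, 0.02, 0.11, 0.14, 0.37.
Cohort A: 0.3600×1.44 + 0.0200×7.39 + 0.1100×15.46 + 0.1400×32.16 + 0.3700×43.05 = 22.7992 per 10000.
Cohort C: 0.3600×1.83 + 0.0200×8.43 + 0.1100×23.69 + 0.1400×30.26 + 0.3700×49.75 = 26.0780 per 10000.
Ratio = 22.7992 ÷ 26.0780 = 0.87427.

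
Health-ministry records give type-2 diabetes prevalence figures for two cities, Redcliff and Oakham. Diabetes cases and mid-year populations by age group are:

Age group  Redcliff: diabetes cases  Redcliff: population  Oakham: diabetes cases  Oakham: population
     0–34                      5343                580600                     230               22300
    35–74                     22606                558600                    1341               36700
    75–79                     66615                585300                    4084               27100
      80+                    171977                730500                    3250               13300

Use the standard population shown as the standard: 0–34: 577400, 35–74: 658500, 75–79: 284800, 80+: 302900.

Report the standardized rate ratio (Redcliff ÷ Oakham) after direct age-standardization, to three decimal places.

Age-specific rates per 1000 for Redcliff: 9.203, 40.469, 113.813, 235.424.
For Oakham: 10.314, 36.540, 150.701, 244.361.
Standard total = 1823600; weights = 0.3166, 0.3611, 0.1562, 0.1661.
Redcliff: 0.3166×9.203 + 0.3611×40.469 + 0.1562×113.813 + 0.1661×235.424 = 74.4057 per 1000.
Oakham: 0.3166×10.314 + 0.3611×36.540 + 0.1562×150.701 + 0.1661×244.361 = 80.5841 per 1000.
Ratio = 74.4057 ÷ 80.5841 = 0.92333.

0.923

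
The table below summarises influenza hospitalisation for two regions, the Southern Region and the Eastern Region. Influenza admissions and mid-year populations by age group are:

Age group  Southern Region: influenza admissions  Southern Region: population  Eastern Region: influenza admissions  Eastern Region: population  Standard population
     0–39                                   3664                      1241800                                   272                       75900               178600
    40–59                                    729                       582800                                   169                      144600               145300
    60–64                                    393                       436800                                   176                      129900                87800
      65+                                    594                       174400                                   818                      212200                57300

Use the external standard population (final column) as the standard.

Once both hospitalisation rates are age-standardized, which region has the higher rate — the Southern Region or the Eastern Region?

Eastern Region

Age-specific rates per 100000 for the Southern Region: 295.06, 125.09, 89.97, 340.60.
For the Eastern Region: 358.37, 116.87, 135.49, 385.49.
Standard total = 469000; weights = 0.3808, 0.3098, 0.1872, 0.1222.
The Southern Region: 0.3808×295.06 + 0.3098×125.09 + 0.1872×89.97 + 0.1222×340.60 = 209.5685 per 100000.
The Eastern Region: 0.3808×358.37 + 0.3098×116.87 + 0.1872×135.49 + 0.1222×385.49 = 245.1391 per 100000.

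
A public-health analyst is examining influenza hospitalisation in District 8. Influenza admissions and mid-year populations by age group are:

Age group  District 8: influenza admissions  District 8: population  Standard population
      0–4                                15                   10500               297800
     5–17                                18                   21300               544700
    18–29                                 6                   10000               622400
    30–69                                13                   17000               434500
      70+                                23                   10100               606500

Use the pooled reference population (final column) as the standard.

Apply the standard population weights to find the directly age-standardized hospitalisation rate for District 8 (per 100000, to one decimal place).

Age-specific rates per 100000 for District 8: 142.86, 84.51, 60.00, 76.47, 227.72.
Standard total = 2505900; weights = 0.1188, 0.2174, 0.2484, 0.1734, 0.2420.
Standardized rate: 0.1188×142.86 + 0.2174×84.51 + 0.2484×60.00 + 0.1734×76.47 + 0.2420×227.72 = 118.6233 per 100000.

118.6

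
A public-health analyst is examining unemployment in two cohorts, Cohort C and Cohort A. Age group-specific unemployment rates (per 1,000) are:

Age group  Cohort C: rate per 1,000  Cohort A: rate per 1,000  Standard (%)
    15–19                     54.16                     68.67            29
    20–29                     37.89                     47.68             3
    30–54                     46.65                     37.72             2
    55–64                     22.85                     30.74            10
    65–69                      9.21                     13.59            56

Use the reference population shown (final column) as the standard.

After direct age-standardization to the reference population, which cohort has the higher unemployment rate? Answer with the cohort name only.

Cohort A

Standard weights: 0.29, 0.03, 0.02, 0.10, 0.56.
Cohort C: 0.2900×54.16 + 0.0300×37.89 + 0.0200×46.65 + 0.1000×22.85 + 0.5600×9.21 = 25.2187 per 1,000.
Cohort A: 0.2900×68.67 + 0.0300×47.68 + 0.0200×37.72 + 0.1000×30.74 + 0.5600×13.59 = 32.7835 per 1,000.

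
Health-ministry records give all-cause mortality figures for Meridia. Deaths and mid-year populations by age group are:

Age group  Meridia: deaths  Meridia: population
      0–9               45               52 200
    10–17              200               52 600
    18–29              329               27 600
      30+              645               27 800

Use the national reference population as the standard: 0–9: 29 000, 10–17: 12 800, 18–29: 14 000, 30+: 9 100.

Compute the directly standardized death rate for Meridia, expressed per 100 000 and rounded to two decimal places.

695.97

Age-specific rates per 100 000 for Meridia: 86.21, 380.23, 1192.03, 2320.14.
Standard total = 64 900; weights = 0.4468, 0.1972, 0.2157, 0.1402.
Standardized rate: 0.4468×86.21 + 0.1972×380.23 + 0.2157×1192.03 + 0.1402×2320.14 = 695.9728 per 100 000.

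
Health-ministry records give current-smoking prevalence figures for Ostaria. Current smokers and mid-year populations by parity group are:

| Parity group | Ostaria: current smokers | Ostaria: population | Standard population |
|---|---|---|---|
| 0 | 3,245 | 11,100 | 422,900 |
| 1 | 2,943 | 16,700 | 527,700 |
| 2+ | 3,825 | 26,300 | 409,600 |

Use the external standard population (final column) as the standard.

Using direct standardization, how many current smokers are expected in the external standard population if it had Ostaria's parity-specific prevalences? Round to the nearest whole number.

Parity-specific rates per 1,000 for Ostaria: 292.342, 176.228, 145.437.
Expected current smokers = Σ (standard pop × parity-specific rate ÷ 1,000)
= 422,900×292.342/1,000 + 527,700×176.228/1,000 + 409,600×145.437/1,000
= 123631.58 + 92995.28 + 59571.10 = 276197.95.

276198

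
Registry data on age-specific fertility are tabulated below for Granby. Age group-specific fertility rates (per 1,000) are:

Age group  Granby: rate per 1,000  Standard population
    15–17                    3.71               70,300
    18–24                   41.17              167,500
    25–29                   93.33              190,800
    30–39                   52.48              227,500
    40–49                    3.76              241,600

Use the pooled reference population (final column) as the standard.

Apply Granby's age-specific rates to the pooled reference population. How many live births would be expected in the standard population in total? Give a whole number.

37812

Expected live births = Σ (standard pop × age-specific rate ÷ 1,000)
= 70,300×3.71/1,000 + 167,500×41.17/1,000 + 190,800×93.33/1,000 + 227,500×52.48/1,000 + 241,600×3.76/1,000
= 260.81 + 6895.98 + 17807.36 + 11939.20 + 908.42 = 37811.77.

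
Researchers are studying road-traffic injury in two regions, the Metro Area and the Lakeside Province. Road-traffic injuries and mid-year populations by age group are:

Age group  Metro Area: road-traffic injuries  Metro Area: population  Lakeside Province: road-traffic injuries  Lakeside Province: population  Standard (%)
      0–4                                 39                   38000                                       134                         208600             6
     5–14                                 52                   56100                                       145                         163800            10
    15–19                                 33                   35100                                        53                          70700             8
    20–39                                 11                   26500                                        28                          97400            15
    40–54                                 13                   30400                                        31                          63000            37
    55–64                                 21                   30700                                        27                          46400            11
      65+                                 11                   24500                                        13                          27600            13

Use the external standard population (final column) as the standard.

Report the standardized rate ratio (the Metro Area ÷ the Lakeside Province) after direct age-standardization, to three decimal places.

Age-specific rates per 100000 for the Metro Area: 102.63, 92.69, 94.02, 41.51, 42.76, 68.40, 44.90.
For the Lakeside Province: 64.24, 88.52, 74.96, 28.75, 49.21, 58.19, 47.10.
Standard weights: 0.06, 0.10, 0.08, 0.15, 0.37, 0.11, 0.13.
The Metro Area: 0.0600×102.63 + 0.1000×92.69 + 0.0800×94.02 + 0.1500×41.51 + 0.3700×42.76 + 0.1100×68.40 + 0.1300×44.90 = 58.3584 per 100000.
The Lakeside Province: 0.0600×64.24 + 0.1000×88.52 + 0.0800×74.96 + 0.1500×28.75 + 0.3700×49.21 + 0.1100×58.19 + 0.1300×47.10 = 53.7462 per 100000.
Ratio = 58.3584 ÷ 53.7462 = 1.08581.

1.086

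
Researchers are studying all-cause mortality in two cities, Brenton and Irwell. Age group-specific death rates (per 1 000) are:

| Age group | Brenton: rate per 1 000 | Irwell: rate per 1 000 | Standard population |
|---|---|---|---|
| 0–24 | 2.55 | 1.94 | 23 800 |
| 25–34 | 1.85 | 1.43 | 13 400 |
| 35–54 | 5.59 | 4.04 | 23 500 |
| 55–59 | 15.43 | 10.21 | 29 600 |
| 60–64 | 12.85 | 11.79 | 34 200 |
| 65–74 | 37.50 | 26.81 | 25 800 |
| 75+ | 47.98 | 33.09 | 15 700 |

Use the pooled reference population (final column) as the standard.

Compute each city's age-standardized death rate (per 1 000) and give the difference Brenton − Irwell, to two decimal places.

Standard total = 166 000; weights = 0.1434, 0.0807, 0.1416, 0.1783, 0.2060, 0.1554, 0.0946.
Brenton: 0.1434×2.55 + 0.0807×1.85 + 0.1416×5.59 + 0.1783×15.43 + 0.2060×12.85 + 0.1554×37.50 + 0.0946×47.98 = 17.0713 per 1 000.
Irwell: 0.1434×1.94 + 0.0807×1.43 + 0.1416×4.04 + 0.1783×10.21 + 0.2060×11.79 + 0.1554×26.81 + 0.0946×33.09 = 12.5116 per 1 000.
Difference = 17.0713 − 12.5116 = 4.5597.

4.56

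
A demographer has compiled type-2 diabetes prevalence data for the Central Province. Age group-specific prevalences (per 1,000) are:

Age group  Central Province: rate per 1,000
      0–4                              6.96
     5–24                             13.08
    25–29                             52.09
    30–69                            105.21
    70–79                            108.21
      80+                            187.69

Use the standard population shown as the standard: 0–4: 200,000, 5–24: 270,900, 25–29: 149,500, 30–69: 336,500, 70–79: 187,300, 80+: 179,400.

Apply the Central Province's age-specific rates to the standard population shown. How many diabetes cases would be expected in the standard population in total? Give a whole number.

Expected diabetes cases = Σ (standard pop × age-specific rate ÷ 1,000)
= 200,000×6.96/1,000 + 270,900×13.08/1,000 + 149,500×52.09/1,000 + 336,500×105.21/1,000 + 187,300×108.21/1,000 + 179,400×187.69/1,000
= 1392.00 + 3543.37 + 7787.46 + 35403.17 + 20267.73 + 33671.59 = 102065.31.

102065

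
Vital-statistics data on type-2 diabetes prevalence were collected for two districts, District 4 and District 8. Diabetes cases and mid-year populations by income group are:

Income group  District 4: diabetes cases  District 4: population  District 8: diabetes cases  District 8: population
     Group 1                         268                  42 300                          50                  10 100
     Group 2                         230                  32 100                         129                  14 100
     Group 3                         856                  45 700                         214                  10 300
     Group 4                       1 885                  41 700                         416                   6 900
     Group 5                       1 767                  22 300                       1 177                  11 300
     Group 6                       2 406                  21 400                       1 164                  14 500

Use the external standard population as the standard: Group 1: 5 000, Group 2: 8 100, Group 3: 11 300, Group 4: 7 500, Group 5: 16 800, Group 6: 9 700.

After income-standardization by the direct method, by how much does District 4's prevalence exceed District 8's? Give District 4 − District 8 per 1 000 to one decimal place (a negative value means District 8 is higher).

-4.3

Income-specific rates per 1 000 for District 4: 6.336, 7.165, 18.731, 45.204, 79.238, 112.430.
For District 8: 4.950, 9.149, 20.777, 60.290, 104.159, 80.276.
Standard total = 58 400; weights = 0.0856, 0.1387, 0.1935, 0.1284, 0.2877, 0.1661.
District 4: 0.0856×6.336 + 0.1387×7.165 + 0.1935×18.731 + 0.1284×45.204 + 0.2877×79.238 + 0.1661×112.430 = 52.4344 per 1 000.
District 8: 0.0856×4.950 + 0.1387×9.149 + 0.1935×20.777 + 0.1284×60.290 + 0.2877×104.159 + 0.1661×80.276 = 56.7528 per 1 000.
Difference = 52.4344 − 56.7528 = -4.3184.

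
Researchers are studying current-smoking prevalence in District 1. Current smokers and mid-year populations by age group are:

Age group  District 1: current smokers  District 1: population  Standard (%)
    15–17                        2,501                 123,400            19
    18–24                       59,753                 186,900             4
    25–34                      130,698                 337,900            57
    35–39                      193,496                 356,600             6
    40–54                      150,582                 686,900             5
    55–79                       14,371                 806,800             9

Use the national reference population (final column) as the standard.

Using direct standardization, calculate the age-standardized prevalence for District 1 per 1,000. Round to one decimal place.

282.2

Age-specific rates per 1,000 for District 1: 20.267, 319.706, 386.795, 542.614, 219.220, 17.812.
Standard weights: 0.19, 0.04, 0.57, 0.06, 0.05, 0.09.
Standardized rate: 0.1900×20.267 + 0.0400×319.706 + 0.5700×386.795 + 0.0600×542.614 + 0.0500×219.220 + 0.0900×17.812 = 282.2330 per 1,000.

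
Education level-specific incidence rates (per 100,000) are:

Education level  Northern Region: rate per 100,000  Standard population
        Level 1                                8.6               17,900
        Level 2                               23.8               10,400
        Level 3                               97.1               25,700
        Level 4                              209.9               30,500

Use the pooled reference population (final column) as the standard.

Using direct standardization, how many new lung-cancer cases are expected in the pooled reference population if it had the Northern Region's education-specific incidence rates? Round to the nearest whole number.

93

Expected new lung-cancer cases = Σ (standard pop × education-specific rate ÷ 100,000)
= 17,900×8.6/100,000 + 10,400×23.8/100,000 + 25,700×97.1/100,000 + 30,500×209.9/100,000
= 1.54 + 2.48 + 24.95 + 64.02 = 92.99.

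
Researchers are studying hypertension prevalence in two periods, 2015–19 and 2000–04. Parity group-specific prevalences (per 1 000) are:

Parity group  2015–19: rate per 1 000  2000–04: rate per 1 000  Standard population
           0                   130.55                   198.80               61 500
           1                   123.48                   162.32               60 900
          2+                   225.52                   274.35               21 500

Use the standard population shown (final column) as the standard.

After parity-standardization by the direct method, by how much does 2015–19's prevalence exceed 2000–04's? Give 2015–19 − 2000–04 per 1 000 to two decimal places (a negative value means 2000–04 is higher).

-52.90

Standard total = 143 900; weights = 0.4274, 0.4232, 0.1494.
2015–19: 0.4274×130.55 + 0.4232×123.48 + 0.1494×225.52 = 141.7473 per 1 000.
2000–04: 0.4274×198.80 + 0.4232×162.32 + 0.1494×274.35 = 194.6492 per 1 000.
Difference = 141.7473 − 194.6492 = -52.9018.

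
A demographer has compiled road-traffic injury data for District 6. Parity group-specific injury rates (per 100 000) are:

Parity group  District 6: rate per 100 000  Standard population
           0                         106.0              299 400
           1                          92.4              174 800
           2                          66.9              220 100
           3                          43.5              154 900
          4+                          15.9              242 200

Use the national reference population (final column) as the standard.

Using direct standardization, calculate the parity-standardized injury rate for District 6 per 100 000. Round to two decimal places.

67.07

Standard total = 1 091 400; weights = 0.2743, 0.1602, 0.2017, 0.1419, 0.2219.
Standardized rate: 0.2743×106.0 + 0.1602×92.4 + 0.2017×66.9 + 0.1419×43.5 + 0.2219×15.9 = 67.0714 per 100 000.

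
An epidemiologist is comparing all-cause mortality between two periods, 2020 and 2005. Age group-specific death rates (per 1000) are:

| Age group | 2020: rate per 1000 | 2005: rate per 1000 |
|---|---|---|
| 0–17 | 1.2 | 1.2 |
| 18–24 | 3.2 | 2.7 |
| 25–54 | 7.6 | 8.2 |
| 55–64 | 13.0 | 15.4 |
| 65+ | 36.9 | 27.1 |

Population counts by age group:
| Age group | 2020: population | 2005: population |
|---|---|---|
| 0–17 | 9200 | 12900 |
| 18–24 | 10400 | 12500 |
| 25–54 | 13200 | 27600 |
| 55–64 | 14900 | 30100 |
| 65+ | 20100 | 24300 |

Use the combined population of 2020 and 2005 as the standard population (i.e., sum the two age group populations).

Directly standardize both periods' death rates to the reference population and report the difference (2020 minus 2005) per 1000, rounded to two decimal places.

1.79

Combined standard total = 175200; weights = 0.1261, 0.1307, 0.2329, 0.2568, 0.2534.
2020: 0.1261×1.2 + 0.1307×3.2 + 0.2329×7.6 + 0.2568×13.0 + 0.2534×36.9 = 15.0299 per 1000.
2005: 0.1261×1.2 + 0.1307×2.7 + 0.2329×8.2 + 0.2568×15.4 + 0.2534×27.1 = 13.2372 per 1000.
Difference = 15.0299 − 13.2372 = 1.7928.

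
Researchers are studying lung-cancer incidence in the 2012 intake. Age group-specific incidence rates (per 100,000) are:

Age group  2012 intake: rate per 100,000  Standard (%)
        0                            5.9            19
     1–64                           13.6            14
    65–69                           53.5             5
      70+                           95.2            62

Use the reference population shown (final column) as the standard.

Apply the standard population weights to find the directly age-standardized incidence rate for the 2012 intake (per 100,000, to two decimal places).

Standard weights: 0.19, 0.14, 0.05, 0.62.
Standardized rate: 0.1900×5.9 + 0.1400×13.6 + 0.0500×53.5 + 0.6200×95.2 = 64.7240 per 100,000.

64.72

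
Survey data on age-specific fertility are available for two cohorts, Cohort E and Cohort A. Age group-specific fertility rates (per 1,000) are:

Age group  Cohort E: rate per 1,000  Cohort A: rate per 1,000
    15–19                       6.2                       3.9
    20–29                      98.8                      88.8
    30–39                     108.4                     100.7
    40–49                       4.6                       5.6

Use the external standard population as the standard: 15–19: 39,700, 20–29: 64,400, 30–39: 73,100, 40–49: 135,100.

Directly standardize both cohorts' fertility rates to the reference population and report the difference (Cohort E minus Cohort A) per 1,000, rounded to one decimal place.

3.7

Standard total = 312,300; weights = 0.1271, 0.2062, 0.2341, 0.4326.
Cohort E: 0.1271×6.2 + 0.2062×98.8 + 0.2341×108.4 + 0.4326×4.6 = 48.5250 per 1,000.
Cohort A: 0.1271×3.9 + 0.2062×88.8 + 0.2341×100.7 + 0.4326×5.6 = 44.8008 per 1,000.
Difference = 48.5250 − 44.8008 = 3.7242.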